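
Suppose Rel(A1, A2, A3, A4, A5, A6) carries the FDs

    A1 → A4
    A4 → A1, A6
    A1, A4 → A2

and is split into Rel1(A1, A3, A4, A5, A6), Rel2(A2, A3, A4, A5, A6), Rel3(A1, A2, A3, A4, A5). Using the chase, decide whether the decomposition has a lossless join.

Yes

Chase test. Columns are A1, A2, A3, A4, A5, A6; row i has aⱼ where attribute j ∈ Reli, else bᵢⱼ.
Initial tableau (one row per fragment):
  row 1: a1 b12 a3 a4 a5 a6
  row 2: b21 a2 a3 a4 a5 a6
  row 3: a1 a2 a3 a4 a5 b36
Rows 1 and 2 agree on A4; apply A4→A1, A6 and equate their A1, A6 entries.
Rows 1 and 3 agree on A4; apply A4→A1, A6 and equate their A1, A6 entries.
Rows 1 and 2 agree on A1, A4; apply A1, A4→A2 and equate their A2 entries.
Row 1 is now all distinguished symbols — the join is lossless.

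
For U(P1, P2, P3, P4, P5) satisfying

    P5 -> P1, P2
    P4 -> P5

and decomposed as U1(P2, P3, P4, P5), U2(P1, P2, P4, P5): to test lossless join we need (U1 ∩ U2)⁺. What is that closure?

U1 ∩ U2 = {P2, P4, P5}.
P5 → P1, P2 applies, adding P1
Closure: {P1, P2, P4, P5}.

P1, P2, P4, P5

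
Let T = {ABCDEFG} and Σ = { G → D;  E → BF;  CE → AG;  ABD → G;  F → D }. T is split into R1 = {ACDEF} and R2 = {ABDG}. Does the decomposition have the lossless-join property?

Common attributes: R1 ∩ R2 = {AD}.
No dependency enlarges {AD}, so (AD)⁺ = {AD}.
The closure contains neither all of R1 = {ACDEF} nor all of R2 = {ABDG}, so the common attributes are not a superkey of either fragment. The join is lossy.

No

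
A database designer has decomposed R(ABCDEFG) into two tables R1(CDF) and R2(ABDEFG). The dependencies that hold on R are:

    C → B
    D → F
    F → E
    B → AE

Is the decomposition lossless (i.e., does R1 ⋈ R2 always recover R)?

Common attributes: R1 ∩ R2 = {DF}.
Closure of {DF}: F → E applies, adding E. So (DF)⁺ = {DEF}.
The closure contains neither all of R1 = {CDF} nor all of R2 = {ABDEFG}, so the common attributes are not a superkey of either fragment. The join is lossy.

No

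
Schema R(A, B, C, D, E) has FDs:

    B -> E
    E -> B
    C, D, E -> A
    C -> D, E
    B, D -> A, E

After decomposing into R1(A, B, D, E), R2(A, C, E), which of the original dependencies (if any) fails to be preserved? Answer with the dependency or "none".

C -> D, E

Check C → D, E: no single fragment contains all of {C, D, E}, and the restricted closure of {C} across the fragments never reaches {D, E}.
B → E is preserved.
E → B is preserved.
C, D, E → A is preserved.
B, D → A, E is preserved.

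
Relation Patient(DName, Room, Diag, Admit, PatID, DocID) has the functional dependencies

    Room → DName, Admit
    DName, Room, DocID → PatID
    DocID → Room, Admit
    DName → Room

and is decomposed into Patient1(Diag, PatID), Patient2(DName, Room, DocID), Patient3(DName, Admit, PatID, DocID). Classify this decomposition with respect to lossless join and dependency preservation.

lossy but dependency-preserving

Lossless test (chase): Rows 2 and 3 agree on DocID; apply DocID→Room, Admit and equate their Room, Admit entries. Rows 2 and 3 agree on DName, Room, DocID; apply DName, Room, DocID→PatID and equate their PatID entries. No row becomes fully distinguished — the join is lossy.
Dependency preservation: Room → DName, Admit; DName, Room, DocID → PatID; DocID → Room, Admit are not contained in any single fragment, but the restricted closure of each left-hand side across the fragments still reaches the right-hand side; the remaining FDs each lie inside some fragment. All dependencies are preserved.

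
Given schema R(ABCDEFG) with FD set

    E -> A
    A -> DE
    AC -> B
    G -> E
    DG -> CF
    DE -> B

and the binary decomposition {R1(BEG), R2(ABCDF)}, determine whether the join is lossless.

Common attributes: R1 ∩ R2 = {B}.
No dependency enlarges {B}, so (B)⁺ = {B}.
The closure contains neither all of R1 = {BEG} nor all of R2 = {ABCDF}, so the common attributes are not a superkey of either fragment. The join is lossy.

No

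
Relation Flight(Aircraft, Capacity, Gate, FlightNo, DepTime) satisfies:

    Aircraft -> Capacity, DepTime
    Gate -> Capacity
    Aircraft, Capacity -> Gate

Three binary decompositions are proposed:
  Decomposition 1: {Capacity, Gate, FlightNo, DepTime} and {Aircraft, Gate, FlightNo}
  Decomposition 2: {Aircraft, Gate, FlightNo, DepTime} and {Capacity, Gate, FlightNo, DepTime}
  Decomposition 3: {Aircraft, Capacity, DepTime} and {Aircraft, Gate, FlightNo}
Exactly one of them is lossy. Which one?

Decomposition 1: common = {Gate, FlightNo}, closure = {Capacity, Gate, FlightNo} → lossy.
Decomposition 2: common = {Gate, FlightNo, DepTime}, closure = {Capacity, Gate, FlightNo, DepTime} → lossless.
Decomposition 3: common = {Aircraft}, closure = {Aircraft, Capacity, Gate, DepTime} → lossless.

Decomposition 1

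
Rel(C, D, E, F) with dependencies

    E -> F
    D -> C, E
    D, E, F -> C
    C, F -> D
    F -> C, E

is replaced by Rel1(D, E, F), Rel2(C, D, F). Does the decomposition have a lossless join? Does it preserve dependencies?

lossless and dependency-preserving

Lossless test: (D, F)⁺ = {C, D, E, F}, which contains all of one fragment — lossless.
Dependency preservation: D → C, E; D, E, F → C; F → C, E are not contained in any single fragment, but the restricted closure of each left-hand side across the fragments still reaches the right-hand side; the remaining FDs each lie inside some fragment. All dependencies are preserved.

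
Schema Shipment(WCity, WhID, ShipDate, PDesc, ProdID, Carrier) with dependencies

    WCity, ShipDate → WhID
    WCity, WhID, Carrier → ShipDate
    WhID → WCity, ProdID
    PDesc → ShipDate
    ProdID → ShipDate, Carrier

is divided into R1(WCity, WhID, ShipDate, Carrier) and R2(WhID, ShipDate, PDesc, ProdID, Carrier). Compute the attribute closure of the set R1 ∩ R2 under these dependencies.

R1 ∩ R2 = {WhID, ShipDate, Carrier}.
WhID → WCity, ProdID applies, adding WCity, ProdID
Closure: {WCity, WhID, ShipDate, ProdID, Carrier}.

WCity, WhID, ShipDate, ProdID, Carrier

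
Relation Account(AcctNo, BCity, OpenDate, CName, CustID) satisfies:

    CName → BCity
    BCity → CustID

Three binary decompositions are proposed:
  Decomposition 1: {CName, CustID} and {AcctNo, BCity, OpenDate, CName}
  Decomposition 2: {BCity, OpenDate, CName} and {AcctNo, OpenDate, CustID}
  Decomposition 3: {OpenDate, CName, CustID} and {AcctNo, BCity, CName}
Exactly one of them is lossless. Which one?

Decomposition 1

Decomposition 1: common = {CName}, closure = {BCity, CName, CustID} → lossless.
Decomposition 2: common = {OpenDate}, closure = {OpenDate} → lossy.
Decomposition 3: common = {CName}, closure = {BCity, CName, CustID} → lossy.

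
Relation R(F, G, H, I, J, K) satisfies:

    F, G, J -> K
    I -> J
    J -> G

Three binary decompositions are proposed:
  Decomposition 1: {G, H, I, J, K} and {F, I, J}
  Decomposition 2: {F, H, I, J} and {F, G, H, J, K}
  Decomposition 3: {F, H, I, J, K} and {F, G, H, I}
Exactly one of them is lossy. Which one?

Decomposition 1

Decomposition 1: common = {I, J}, closure = {G, I, J} → lossy.
Decomposition 2: common = {F, H, J}, closure = {F, G, H, J, K} → lossless.
Decomposition 3: common = {F, H, I}, closure = {F, G, H, I, J, K} → lossless.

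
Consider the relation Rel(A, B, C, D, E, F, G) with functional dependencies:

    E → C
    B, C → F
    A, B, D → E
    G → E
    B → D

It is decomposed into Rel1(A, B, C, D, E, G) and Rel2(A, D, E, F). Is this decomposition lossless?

No

Common attributes: Rel1 ∩ Rel2 = {A, D, E}.
Closure of {A, D, E}: E → C applies, adding C. So (A, D, E)⁺ = {A, C, D, E}.
The closure contains neither all of Rel1 = {A, B, C, D, E, G} nor all of Rel2 = {A, D, E, F}, so the common attributes are not a superkey of either fragment. The join is lossy.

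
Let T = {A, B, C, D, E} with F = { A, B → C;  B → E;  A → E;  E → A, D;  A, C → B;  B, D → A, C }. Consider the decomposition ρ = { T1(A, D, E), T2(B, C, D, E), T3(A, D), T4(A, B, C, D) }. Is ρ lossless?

Yes

Chase test. Columns are A, B, C, D, E; row i has aⱼ where attribute j ∈ Ti, else bᵢⱼ.
Initial tableau (one row per fragment):
  row 1: a1 b12 b13 a4 a5
  row 2: b21 a2 a3 a4 a5
  row 3: a1 b32 b33 a4 b35
  row 4: a1 a2 a3 a4 b45
Rows 2 and 4 agree on B; apply B→E and equate their E entries.
Rows 1 and 3 agree on A; apply A→E and equate their E entries.
Rows 1 and 2 agree on E; apply E→A, D and equate their A, D entries.
Row 2 is now all distinguished symbols — the join is lossless.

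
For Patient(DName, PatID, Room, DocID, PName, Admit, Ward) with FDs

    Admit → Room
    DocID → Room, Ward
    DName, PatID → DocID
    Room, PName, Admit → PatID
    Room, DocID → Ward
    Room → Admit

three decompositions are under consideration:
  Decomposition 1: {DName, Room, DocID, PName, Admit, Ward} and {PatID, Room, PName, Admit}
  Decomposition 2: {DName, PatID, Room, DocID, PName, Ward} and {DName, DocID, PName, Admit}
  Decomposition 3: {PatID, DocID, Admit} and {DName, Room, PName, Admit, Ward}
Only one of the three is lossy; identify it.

Decomposition 3

Decomposition 1: common = {Room, PName, Admit}, closure = {PatID, Room, PName, Admit} → lossless.
Decomposition 2: common = {DName, DocID, PName}, closure = {DName, PatID, Room, DocID, PName, Admit, Ward} → lossless.
Decomposition 3: common = {Admit}, closure = {Room, Admit} → lossy.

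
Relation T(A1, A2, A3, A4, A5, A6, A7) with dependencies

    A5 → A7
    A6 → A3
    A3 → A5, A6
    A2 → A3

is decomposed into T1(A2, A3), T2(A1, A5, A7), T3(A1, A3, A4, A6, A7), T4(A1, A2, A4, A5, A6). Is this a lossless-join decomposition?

Yes

Chase test. Columns are A1, A2, A3, A4, A5, A6, A7; row i has aⱼ where attribute j ∈ Ti, else bᵢⱼ.
Initial tableau (one row per fragment):
  row 1: b11 a2 a3 b14 b15 b16 b17
  row 2: a1 b22 b23 b24 a5 b26 a7
  row 3: a1 b32 a3 a4 b35 a6 a7
  row 4: a1 a2 b43 a4 a5 a6 b47
Rows 2 and 4 agree on A5; apply A5→A7 and equate their A7 entries.
Rows 3 and 4 agree on A6; apply A6→A3 and equate their A3 entries.
Rows 1 and 3 agree on A3; apply A3→A5, A6 and equate their A5, A6 entries.
Rows 1 and 4 agree on A3; apply A3→A5, A6 and equate their A5, A6 entries.
Rows 1 and 2 agree on A5; apply A5→A7 and equate their A7 entries.
Row 4 is now all distinguished symbols — the join is lossless.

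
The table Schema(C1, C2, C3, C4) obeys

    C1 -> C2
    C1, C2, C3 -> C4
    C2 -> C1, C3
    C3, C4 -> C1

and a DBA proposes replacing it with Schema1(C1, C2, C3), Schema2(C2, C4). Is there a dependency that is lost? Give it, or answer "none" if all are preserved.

Check C3, C4 → C1: no single fragment contains all of {C1, C3, C4}, and the restricted closure of {C3, C4} across the fragments never reaches {C1}.
C1 → C2 is preserved.
C1, C2, C3 → C4 is preserved.
C2 → C1, C3 is preserved.

C3, C4 -> C1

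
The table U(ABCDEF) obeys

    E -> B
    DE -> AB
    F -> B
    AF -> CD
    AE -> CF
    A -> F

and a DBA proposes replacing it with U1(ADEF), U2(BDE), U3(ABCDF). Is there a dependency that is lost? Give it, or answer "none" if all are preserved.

none

E → B lies within U2.
DE → AB: restricted closure across fragments reaches AB.
F → B lies within U3.
AF → CD lies within U3.
AE → CF: restricted closure across fragments reaches CF.
A → F lies within U1.
Every dependency is enforceable on the fragments, so the decomposition is dependency-preserving.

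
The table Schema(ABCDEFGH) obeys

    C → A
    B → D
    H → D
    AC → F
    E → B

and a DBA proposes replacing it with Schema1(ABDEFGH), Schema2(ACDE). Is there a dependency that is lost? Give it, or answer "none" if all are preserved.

Check AC → F: no single fragment contains all of {ACF}, and the restricted closure of {AC} across the fragments never reaches {F}.
C → A is preserved.
B → D is preserved.
H → D is preserved.
E → B is preserved.

AC → F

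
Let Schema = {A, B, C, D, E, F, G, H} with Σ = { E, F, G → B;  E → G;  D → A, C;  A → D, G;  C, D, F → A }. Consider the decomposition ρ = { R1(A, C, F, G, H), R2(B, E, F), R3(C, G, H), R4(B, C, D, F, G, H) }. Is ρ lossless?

Chase test. Columns are A, B, C, D, E, F, G, H; row i has aⱼ where attribute j ∈ Ri, else bᵢⱼ.
Initial tableau (one row per fragment):
  row 1: a1 b12 a3 b14 b15 a6 a7 a8
  row 2: b21 a2 b23 b24 a5 a6 b27 b28
  row 3: b31 b32 a3 b34 b35 b36 a7 a8
  row 4: b41 a2 a3 a4 b45 a6 a7 a8
No row becomes fully distinguished — the join is lossy.

No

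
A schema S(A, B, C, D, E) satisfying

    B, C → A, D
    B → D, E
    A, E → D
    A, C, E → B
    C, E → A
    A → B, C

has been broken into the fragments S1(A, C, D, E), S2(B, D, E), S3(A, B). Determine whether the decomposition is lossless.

Yes

Chase test. Columns are A, B, C, D, E; row i has aⱼ where attribute j ∈ Si, else bᵢⱼ.
Initial tableau (one row per fragment):
  row 1: a1 b12 a3 a4 a5
  row 2: b21 a2 b23 a4 a5
  row 3: a1 a2 b33 b34 b35
Rows 2 and 3 agree on B; apply B→D, E and equate their D, E entries.
Rows 1 and 3 agree on A; apply A→B, C and equate their B, C entries.
Row 1 is now all distinguished symbols — the join is lossless.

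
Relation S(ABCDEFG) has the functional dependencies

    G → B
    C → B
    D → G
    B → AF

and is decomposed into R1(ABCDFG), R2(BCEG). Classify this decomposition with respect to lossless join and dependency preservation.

Lossless test: (BCG)⁺ = {ABCFG}, which is a superkey of neither fragment — lossy.
Dependency preservation: every FD's attributes lie within a single fragment, so each can be enforced locally — preserved.

lossy but dependency-preserving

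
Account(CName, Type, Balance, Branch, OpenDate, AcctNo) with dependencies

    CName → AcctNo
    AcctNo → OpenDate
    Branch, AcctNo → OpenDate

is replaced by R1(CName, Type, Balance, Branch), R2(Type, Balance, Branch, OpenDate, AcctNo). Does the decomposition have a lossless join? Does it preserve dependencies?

lossy and not dependency-preserving

Lossless test: (Type, Balance, Branch)⁺ = {Type, Balance, Branch}, which is a superkey of neither fragment — lossy.
Dependency preservation: the restricted closure of {CName} across the fragments never reaches {AcctNo}, so CName → AcctNo cannot be enforced without a join — not preserved.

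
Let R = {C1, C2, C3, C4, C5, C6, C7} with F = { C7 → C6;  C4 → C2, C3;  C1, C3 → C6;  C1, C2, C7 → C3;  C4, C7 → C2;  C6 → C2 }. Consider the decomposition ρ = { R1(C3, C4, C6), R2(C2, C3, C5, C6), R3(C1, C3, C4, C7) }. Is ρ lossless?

Chase test. Columns are C1, C2, C3, C4, C5, C6, C7; row i has aⱼ where attribute j ∈ Ri, else bᵢⱼ.
Initial tableau (one row per fragment):
  row 1: b11 b12 a3 a4 b15 a6 b17
  row 2: b21 a2 a3 b24 a5 a6 b27
  row 3: a1 b32 a3 a4 b35 b36 a7
Rows 1 and 3 agree on C4; apply C4→C2, C3 and equate their C2, C3 entries.
Rows 1 and 2 agree on C6; apply C6→C2 and equate their C2 entries.
No row becomes fully distinguished — the join is lossy.

No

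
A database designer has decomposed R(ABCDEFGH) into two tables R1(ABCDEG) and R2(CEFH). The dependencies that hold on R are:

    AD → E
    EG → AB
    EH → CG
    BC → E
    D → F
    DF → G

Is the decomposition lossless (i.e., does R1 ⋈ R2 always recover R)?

Common attributes: R1 ∩ R2 = {CE}.
No dependency enlarges {CE}, so (CE)⁺ = {CE}.
The closure contains neither all of R1 = {ABCDEG} nor all of R2 = {CEFH}, so the common attributes are not a superkey of either fragment. The join is lossy.

No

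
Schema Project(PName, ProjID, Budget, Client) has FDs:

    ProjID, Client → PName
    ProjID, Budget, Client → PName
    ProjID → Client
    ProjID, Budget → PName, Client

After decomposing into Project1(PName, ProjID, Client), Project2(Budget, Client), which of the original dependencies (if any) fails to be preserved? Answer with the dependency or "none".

ProjID, Client → PName lies within Project1.
ProjID, Budget, Client → PName: restricted closure across fragments reaches PName.
ProjID → Client lies within Project1.
ProjID, Budget → PName, Client: restricted closure across fragments reaches PName, Client.
Every dependency is enforceable on the fragments, so the decomposition is dependency-preserving.

none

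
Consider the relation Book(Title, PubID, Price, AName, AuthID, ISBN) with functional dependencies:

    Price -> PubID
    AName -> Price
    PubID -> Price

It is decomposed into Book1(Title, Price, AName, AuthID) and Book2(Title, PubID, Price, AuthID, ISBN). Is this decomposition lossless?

Common attributes: Book1 ∩ Book2 = {Title, Price, AuthID}.
Closure of {Title, Price, AuthID}: Price → PubID applies, adding PubID. So (Title, Price, AuthID)⁺ = {Title, PubID, Price, AuthID}.
The closure contains neither all of Book1 = {Title, Price, AName, AuthID} nor all of Book2 = {Title, PubID, Price, AuthID, ISBN}, so the common attributes are not a superkey of either fragment. The join is lossy.

No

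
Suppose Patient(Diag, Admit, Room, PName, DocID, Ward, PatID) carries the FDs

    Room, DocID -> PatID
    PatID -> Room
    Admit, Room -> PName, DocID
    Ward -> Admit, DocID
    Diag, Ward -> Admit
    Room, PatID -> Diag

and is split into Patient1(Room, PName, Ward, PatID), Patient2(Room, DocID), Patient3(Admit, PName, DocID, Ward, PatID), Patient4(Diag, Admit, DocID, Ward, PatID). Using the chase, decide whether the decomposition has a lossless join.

Chase test. Columns are Diag, Admit, Room, PName, DocID, Ward, PatID; row i has aⱼ where attribute j ∈ Patienti, else bᵢⱼ.
Initial tableau (one row per fragment):
  row 1: b11 b12 a3 a4 b15 a6 a7
  row 2: b21 b22 a3 b24 a5 b26 b27
  row 3: b31 a2 b33 a4 a5 a6 a7
  row 4: a1 a2 b43 b44 a5 a6 a7
Rows 1 and 3 agree on PatID; apply PatID→Room and equate their Room entries.
Rows 1 and 4 agree on PatID; apply PatID→Room and equate their Room entries.
Rows 3 and 4 agree on Admit, Room; apply Admit, Room→PName, DocID and equate their PName, DocID entries.
Rows 1 and 3 agree on Ward; apply Ward→Admit, DocID and equate their Admit, DocID entries.
Rows 1 and 3 agree on Room, PatID; apply Room, PatID→Diag and equate their Diag entries.
Rows 1 and 4 agree on Room, PatID; apply Room, PatID→Diag and equate their Diag entries.
Rows 1 and 2 agree on Room, DocID; apply Room, DocID→PatID and equate their PatID entries.
Rows 1 and 2 agree on Room, PatID; apply Room, PatID→Diag and equate their Diag entries.
Row 1 is now all distinguished symbols — the join is lossless.

Yes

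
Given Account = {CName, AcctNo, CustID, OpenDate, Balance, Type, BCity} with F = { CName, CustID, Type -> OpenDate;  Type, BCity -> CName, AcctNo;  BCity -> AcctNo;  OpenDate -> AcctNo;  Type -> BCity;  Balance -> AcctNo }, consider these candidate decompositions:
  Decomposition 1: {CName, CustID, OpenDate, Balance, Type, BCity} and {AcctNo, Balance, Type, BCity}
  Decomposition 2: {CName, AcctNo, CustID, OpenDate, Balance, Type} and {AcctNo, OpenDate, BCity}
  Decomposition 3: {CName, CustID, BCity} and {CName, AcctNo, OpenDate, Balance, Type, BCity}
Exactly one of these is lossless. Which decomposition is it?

Decomposition 1

Decomposition 1: common = {Balance, Type, BCity}, closure = {CName, AcctNo, Balance, Type, BCity} → lossless.
Decomposition 2: common = {AcctNo, OpenDate}, closure = {AcctNo, OpenDate} → lossy.
Decomposition 3: common = {CName, BCity}, closure = {CName, AcctNo, BCity} → lossy.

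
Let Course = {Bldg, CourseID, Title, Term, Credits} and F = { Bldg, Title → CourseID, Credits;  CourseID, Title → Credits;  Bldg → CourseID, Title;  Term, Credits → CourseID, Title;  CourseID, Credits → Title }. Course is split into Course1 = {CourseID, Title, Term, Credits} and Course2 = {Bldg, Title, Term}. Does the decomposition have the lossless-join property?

Common attributes: Course1 ∩ Course2 = {Title, Term}.
No dependency enlarges {Title, Term}, so (Title, Term)⁺ = {Title, Term}.
The closure contains neither all of Course1 = {CourseID, Title, Term, Credits} nor all of Course2 = {Bldg, Title, Term}, so the common attributes are not a superkey of either fragment. The join is lossy.

No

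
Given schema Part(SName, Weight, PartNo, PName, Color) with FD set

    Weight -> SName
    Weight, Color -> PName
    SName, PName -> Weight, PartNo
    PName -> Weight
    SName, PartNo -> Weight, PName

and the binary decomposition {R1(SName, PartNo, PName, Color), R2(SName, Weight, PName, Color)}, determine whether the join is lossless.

Common attributes: R1 ∩ R2 = {SName, PName, Color}.
Closure of {SName, PName, Color}: SName, PName → Weight, PartNo applies, adding Weight, PartNo. So (SName, PName, Color)⁺ = {SName, Weight, PartNo, PName, Color}.
This closure contains every attribute of R1, so R1 ∩ R2 → R1. The join is lossless.

Yes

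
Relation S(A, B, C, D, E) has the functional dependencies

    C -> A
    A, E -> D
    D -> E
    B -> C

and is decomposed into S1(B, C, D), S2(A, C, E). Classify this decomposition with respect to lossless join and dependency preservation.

Lossless test: (C)⁺ = {A, C}, which is a superkey of neither fragment — lossy.
Dependency preservation: the restricted closure of {A, E} across the fragments never reaches {D}, so A, E → D cannot be enforced without a join — not preserved.

lossy and not dependency-preserving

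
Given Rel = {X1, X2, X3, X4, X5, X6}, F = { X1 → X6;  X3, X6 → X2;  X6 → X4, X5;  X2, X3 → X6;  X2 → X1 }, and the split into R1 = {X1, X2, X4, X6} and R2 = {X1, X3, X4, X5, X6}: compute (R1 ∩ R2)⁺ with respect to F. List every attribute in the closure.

R1 ∩ R2 = {X1, X4, X6}.
X6 → X4, X5 applies, adding X5
Closure: {X1, X4, X5, X6}.

X1, X4, X5, X6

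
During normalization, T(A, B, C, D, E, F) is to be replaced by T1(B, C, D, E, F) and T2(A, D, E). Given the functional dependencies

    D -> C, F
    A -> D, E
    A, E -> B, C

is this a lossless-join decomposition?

Common attributes: T1 ∩ T2 = {D, E}.
Closure of {D, E}: D → C, F applies, adding C, F. So (D, E)⁺ = {C, D, E, F}.
The closure contains neither all of T1 = {B, C, D, E, F} nor all of T2 = {A, D, E}, so the common attributes are not a superkey of either fragment. The join is lossy.

No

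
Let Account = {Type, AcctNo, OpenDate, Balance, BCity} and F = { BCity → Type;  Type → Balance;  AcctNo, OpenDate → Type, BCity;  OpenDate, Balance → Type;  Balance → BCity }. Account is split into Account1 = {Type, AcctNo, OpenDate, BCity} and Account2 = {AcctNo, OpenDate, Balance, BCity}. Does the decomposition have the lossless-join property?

Yes

Common attributes: Account1 ∩ Account2 = {AcctNo, OpenDate, BCity}.
Closure of {AcctNo, OpenDate, BCity}: BCity → Type applies, adding Type; Type → Balance applies, adding Balance. So (AcctNo, OpenDate, BCity)⁺ = {Type, AcctNo, OpenDate, Balance, BCity}.
This closure contains every attribute of Account1, so Account1 ∩ Account2 → Account1. The join is lossless.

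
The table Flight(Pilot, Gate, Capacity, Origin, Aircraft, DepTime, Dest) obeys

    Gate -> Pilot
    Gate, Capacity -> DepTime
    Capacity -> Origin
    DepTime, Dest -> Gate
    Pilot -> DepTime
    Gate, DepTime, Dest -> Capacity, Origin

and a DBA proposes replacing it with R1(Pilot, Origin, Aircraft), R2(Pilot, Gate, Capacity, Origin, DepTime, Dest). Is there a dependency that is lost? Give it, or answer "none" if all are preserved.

none

Gate → Pilot lies within R2.
Gate, Capacity → DepTime lies within R2.
Capacity → Origin lies within R2.
DepTime, Dest → Gate lies within R2.
Pilot → DepTime lies within R2.
Gate, DepTime, Dest → Capacity, Origin lies within R2.
Every dependency is enforceable on the fragments, so the decomposition is dependency-preserving.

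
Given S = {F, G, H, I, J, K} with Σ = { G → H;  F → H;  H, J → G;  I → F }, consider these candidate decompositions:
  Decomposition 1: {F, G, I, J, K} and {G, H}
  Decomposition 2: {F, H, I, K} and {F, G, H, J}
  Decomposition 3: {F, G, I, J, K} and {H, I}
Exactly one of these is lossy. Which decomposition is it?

Decomposition 1: common = {G}, closure = {G, H} → lossless.
Decomposition 2: common = {F, H}, closure = {F, H} → lossy.
Decomposition 3: common = {I}, closure = {F, H, I} → lossless.

Decomposition 2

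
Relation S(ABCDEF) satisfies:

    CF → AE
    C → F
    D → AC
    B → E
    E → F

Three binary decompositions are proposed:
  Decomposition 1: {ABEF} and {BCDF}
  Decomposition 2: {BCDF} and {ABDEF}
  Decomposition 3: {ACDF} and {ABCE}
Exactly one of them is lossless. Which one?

Decomposition 1: common = {BF}, closure = {BEF} → lossy.
Decomposition 2: common = {BDF}, closure = {ABCDEF} → lossless.
Decomposition 3: common = {AC}, closure = {ACEF} → lossy.

Decomposition 2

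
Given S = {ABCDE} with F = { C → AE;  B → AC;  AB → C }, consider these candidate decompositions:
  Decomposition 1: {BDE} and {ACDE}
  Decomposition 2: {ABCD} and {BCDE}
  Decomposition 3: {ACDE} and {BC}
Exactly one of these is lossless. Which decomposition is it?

Decomposition 1: common = {DE}, closure = {DE} → lossy.
Decomposition 2: common = {BCD}, closure = {ABCDE} → lossless.
Decomposition 3: common = {C}, closure = {ACE} → lossy.

Decomposition 2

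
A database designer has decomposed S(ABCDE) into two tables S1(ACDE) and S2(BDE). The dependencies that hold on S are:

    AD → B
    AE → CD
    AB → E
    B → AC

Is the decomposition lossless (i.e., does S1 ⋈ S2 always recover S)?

No

Common attributes: S1 ∩ S2 = {DE}.
No dependency enlarges {DE}, so (DE)⁺ = {DE}.
The closure contains neither all of S1 = {ACDE} nor all of S2 = {BDE}, so the common attributes are not a superkey of either fragment. The join is lossy.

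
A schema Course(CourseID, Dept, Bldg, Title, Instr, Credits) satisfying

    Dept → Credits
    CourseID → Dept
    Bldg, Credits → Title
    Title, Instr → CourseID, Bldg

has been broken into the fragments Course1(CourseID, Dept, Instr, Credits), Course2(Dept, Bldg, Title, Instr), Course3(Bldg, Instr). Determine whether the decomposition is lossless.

Chase test. Columns are CourseID, Dept, Bldg, Title, Instr, Credits; row i has aⱼ where attribute j ∈ Coursei, else bᵢⱼ.
Initial tableau (one row per fragment):
  row 1: a1 a2 b13 b14 a5 a6
  row 2: b21 a2 a3 a4 a5 b26
  row 3: b31 b32 a3 b34 a5 b36
Rows 1 and 2 agree on Dept; apply Dept→Credits and equate their Credits entries.
No row becomes fully distinguished — the join is lossy.

No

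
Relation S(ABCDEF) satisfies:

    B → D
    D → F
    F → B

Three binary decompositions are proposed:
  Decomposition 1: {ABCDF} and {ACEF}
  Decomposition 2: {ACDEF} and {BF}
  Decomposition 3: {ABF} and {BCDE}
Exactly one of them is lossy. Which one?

Decomposition 1: common = {ACF}, closure = {ABCDF} → lossless.
Decomposition 2: common = {F}, closure = {BDF} → lossless.
Decomposition 3: common = {B}, closure = {BDF} → lossy.

Decomposition 3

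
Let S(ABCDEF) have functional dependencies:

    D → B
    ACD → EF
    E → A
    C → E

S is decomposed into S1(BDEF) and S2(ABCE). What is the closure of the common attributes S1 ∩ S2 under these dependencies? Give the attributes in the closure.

ABE

S1 ∩ S2 = {BE}.
E → A applies, adding A
Closure: {ABE}.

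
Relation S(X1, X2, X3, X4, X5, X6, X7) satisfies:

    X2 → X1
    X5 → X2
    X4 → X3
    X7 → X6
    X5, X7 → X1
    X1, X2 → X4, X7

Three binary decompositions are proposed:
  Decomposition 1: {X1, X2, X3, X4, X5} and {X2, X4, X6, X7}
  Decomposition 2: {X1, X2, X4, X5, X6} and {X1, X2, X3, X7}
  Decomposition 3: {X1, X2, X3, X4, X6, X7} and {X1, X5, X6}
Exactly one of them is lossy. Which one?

Decomposition 3

Decomposition 1: common = {X2, X4}, closure = {X1, X2, X3, X4, X6, X7} → lossless.
Decomposition 2: common = {X1, X2}, closure = {X1, X2, X3, X4, X6, X7} → lossless.
Decomposition 3: common = {X1, X6}, closure = {X1, X6} → lossy.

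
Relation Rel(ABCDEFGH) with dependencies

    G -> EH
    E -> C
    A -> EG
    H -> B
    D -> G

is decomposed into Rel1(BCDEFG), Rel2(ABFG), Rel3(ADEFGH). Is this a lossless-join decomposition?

Chase test. Columns are ABCDEFGH; row i has aⱼ where attribute j ∈ Reli, else bᵢⱼ.
Initial tableau (one row per fragment):
  row 1: b11 a2 a3 a4 a5 a6 a7 b18
  row 2: a1 a2 b23 b24 b25 a6 a7 b28
  row 3: a1 b32 b33 a4 a5 a6 a7 a8
Rows 1 and 2 agree on G; apply G→EH and equate their EH entries.
Rows 1 and 3 agree on G; apply G→EH and equate their EH entries.
Rows 1 and 2 agree on E; apply E→C and equate their C entries.
Rows 1 and 3 agree on E; apply E→C and equate their C entries.
Rows 1 and 3 agree on H; apply H→B and equate their B entries.
Row 3 is now all distinguished symbols — the join is lossless.

Yes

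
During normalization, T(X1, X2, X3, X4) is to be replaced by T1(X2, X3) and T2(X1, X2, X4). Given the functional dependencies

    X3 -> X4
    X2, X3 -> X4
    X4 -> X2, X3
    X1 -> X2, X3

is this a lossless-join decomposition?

No

Common attributes: T1 ∩ T2 = {X2}.
No dependency enlarges {X2}, so (X2)⁺ = {X2}.
The closure contains neither all of T1 = {X2, X3} nor all of T2 = {X1, X2, X4}, so the common attributes are not a superkey of either fragment. The join is lossy.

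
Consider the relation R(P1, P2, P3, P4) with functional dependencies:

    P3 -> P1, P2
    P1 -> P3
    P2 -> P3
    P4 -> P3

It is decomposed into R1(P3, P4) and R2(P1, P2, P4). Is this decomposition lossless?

Yes

Common attributes: R1 ∩ R2 = {P4}.
Closure of {P4}: P4 → P3 applies, adding P3; P3 → P1, P2 applies, adding P1, P2. So (P4)⁺ = {P1, P2, P3, P4}.
This closure contains every attribute of R1, so R1 ∩ R2 → R1. The join is lossless.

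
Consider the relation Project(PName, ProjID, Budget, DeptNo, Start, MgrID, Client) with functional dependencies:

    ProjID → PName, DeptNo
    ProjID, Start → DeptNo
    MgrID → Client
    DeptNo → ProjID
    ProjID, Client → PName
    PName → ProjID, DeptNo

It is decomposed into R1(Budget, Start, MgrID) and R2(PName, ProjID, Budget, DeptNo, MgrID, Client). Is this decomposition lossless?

Common attributes: R1 ∩ R2 = {Budget, MgrID}.
Closure of {Budget, MgrID}: MgrID → Client applies, adding Client. So (Budget, MgrID)⁺ = {Budget, MgrID, Client}.
The closure contains neither all of R1 = {Budget, Start, MgrID} nor all of R2 = {PName, ProjID, Budget, DeptNo, MgrID, Client}, so the common attributes are not a superkey of either fragment. The join is lossy.

No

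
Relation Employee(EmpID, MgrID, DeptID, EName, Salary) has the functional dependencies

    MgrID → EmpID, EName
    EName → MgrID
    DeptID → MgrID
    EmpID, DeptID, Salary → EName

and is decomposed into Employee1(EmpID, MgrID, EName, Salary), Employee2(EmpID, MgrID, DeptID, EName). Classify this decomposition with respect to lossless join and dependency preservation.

Lossless test: (EmpID, MgrID, EName)⁺ = {EmpID, MgrID, EName}, which is a superkey of neither fragment — lossy.
Dependency preservation: EmpID, DeptID, Salary → EName is not contained in any single fragment, but the restricted closure of its left-hand side across the fragments still reaches the right-hand side; the remaining FDs each lie inside some fragment. All dependencies are preserved.

lossy but dependency-preserving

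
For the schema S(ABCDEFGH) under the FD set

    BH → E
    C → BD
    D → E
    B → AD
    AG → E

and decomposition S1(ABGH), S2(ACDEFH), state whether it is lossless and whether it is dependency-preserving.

Lossless test: (AH)⁺ = {AH}, which is a superkey of neither fragment — lossy.
Dependency preservation: the restricted closure of {BH} across the fragments never reaches {E}, so BH → E cannot be enforced without a join — not preserved.

lossy and not dependency-preserving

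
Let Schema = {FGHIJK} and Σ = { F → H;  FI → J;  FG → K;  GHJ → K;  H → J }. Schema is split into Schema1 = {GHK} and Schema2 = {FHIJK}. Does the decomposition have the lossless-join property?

No

Common attributes: Schema1 ∩ Schema2 = {HK}.
Closure of {HK}: H → J applies, adding J. So (HK)⁺ = {HJK}.
The closure contains neither all of Schema1 = {GHK} nor all of Schema2 = {FHIJK}, so the common attributes are not a superkey of either fragment. The join is lossy.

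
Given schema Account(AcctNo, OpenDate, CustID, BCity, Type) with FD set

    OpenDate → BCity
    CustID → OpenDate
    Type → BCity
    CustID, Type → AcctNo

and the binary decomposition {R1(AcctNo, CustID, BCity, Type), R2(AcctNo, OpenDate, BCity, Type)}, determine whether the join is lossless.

No

Common attributes: R1 ∩ R2 = {AcctNo, BCity, Type}.
No dependency enlarges {AcctNo, BCity, Type}, so (AcctNo, BCity, Type)⁺ = {AcctNo, BCity, Type}.
The closure contains neither all of R1 = {AcctNo, CustID, BCity, Type} nor all of R2 = {AcctNo, OpenDate, BCity, Type}, so the common attributes are not a superkey of either fragment. The join is lossy.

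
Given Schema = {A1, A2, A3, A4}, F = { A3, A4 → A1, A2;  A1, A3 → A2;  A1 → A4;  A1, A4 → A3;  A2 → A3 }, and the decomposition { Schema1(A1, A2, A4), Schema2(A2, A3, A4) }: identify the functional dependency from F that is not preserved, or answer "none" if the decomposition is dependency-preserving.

A3, A4 → A1, A2: restricted closure across fragments reaches A1, A2.
A1, A3 → A2: restricted closure across fragments reaches A2.
A1 → A4 lies within Schema1.
A1, A4 → A3: restricted closure across fragments reaches A3.
A2 → A3 lies within Schema2.
Every dependency is enforceable on the fragments, so the decomposition is dependency-preserving.

none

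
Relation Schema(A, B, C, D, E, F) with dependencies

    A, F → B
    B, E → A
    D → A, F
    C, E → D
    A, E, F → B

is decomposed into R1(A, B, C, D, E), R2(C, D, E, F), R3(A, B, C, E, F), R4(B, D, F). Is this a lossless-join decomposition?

Yes

Chase test. Columns are A, B, C, D, E, F; row i has aⱼ where attribute j ∈ Ri, else bᵢⱼ.
Initial tableau (one row per fragment):
  row 1: a1 a2 a3 a4 a5 b16
  row 2: b21 b22 a3 a4 a5 a6
  row 3: a1 a2 a3 b34 a5 a6
  row 4: b41 a2 b43 a4 b45 a6
Rows 1 and 2 agree on D; apply D→A, F and equate their A, F entries.
Rows 1 and 4 agree on D; apply D→A, F and equate their A, F entries.
Rows 1 and 3 agree on C, E; apply C, E→D and equate their D entries.
Rows 1 and 2 agree on A, E, F; apply A, E, F→B and equate their B entries.
Row 1 is now all distinguished symbols — the join is lossless.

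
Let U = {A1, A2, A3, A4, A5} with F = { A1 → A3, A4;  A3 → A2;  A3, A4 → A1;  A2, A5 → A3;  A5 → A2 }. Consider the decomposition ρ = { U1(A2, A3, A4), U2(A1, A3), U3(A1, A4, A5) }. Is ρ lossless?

Chase test. Columns are A1, A2, A3, A4, A5; row i has aⱼ where attribute j ∈ Ui, else bᵢⱼ.
Initial tableau (one row per fragment):
  row 1: b11 a2 a3 a4 b15
  row 2: a1 b22 a3 b24 b25
  row 3: a1 b32 b33 a4 a5
Rows 2 and 3 agree on A1; apply A1→A3, A4 and equate their A3, A4 entries.
Rows 1 and 2 agree on A3; apply A3→A2 and equate their A2 entries.
Rows 1 and 3 agree on A3; apply A3→A2 and equate their A2 entries.
Rows 1 and 2 agree on A3, A4; apply A3, A4→A1 and equate their A1 entries.
Row 3 is now all distinguished symbols — the join is lossless.

Yes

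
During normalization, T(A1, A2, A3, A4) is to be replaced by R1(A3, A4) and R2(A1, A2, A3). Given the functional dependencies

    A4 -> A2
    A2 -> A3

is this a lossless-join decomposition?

No

Common attributes: R1 ∩ R2 = {A3}.
No dependency enlarges {A3}, so (A3)⁺ = {A3}.
The closure contains neither all of R1 = {A3, A4} nor all of R2 = {A1, A2, A3}, so the common attributes are not a superkey of either fragment. The join is lossy.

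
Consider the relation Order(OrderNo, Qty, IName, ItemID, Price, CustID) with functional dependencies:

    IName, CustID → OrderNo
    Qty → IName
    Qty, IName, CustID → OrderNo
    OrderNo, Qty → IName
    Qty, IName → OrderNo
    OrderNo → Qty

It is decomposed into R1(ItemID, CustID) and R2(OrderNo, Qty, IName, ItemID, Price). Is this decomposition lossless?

Common attributes: R1 ∩ R2 = {ItemID}.
No dependency enlarges {ItemID}, so (ItemID)⁺ = {ItemID}.
The closure contains neither all of R1 = {ItemID, CustID} nor all of R2 = {OrderNo, Qty, IName, ItemID, Price}, so the common attributes are not a superkey of either fragment. The join is lossy.

No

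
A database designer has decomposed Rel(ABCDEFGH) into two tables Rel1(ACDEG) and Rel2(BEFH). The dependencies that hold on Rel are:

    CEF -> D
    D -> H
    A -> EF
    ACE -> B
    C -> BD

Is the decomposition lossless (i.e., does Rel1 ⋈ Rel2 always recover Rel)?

No

Common attributes: Rel1 ∩ Rel2 = {E}.
No dependency enlarges {E}, so (E)⁺ = {E}.
The closure contains neither all of Rel1 = {ACDEG} nor all of Rel2 = {BEFH}, so the common attributes are not a superkey of either fragment. The join is lossy.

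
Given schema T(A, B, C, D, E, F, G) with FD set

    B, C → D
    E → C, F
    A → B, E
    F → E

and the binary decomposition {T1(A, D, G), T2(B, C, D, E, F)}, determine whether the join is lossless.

No

Common attributes: T1 ∩ T2 = {D}.
No dependency enlarges {D}, so (D)⁺ = {D}.
The closure contains neither all of T1 = {A, D, G} nor all of T2 = {B, C, D, E, F}, so the common attributes are not a superkey of either fragment. The join is lossy.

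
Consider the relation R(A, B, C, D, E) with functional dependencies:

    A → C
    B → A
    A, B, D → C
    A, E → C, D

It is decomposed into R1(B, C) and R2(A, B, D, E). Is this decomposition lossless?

Common attributes: R1 ∩ R2 = {B}.
Closure of {B}: B → A applies, adding A; A → C applies, adding C. So (B)⁺ = {A, B, C}.
This closure contains every attribute of R1, so R1 ∩ R2 → R1. The join is lossless.

Yes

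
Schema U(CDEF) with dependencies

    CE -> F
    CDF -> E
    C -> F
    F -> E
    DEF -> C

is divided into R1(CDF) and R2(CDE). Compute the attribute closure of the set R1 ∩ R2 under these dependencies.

R1 ∩ R2 = {CD}.
C → F applies, adding F
F → E applies, adding E
Closure: {CDEF}.

CDEF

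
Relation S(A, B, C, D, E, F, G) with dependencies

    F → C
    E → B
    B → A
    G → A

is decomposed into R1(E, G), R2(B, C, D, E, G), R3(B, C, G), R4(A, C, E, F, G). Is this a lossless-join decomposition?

No

Chase test. Columns are A, B, C, D, E, F, G; row i has aⱼ where attribute j ∈ Ri, else bᵢⱼ.
Initial tableau (one row per fragment):
  row 1: b11 b12 b13 b14 a5 b16 a7
  row 2: b21 a2 a3 a4 a5 b26 a7
  row 3: b31 a2 a3 b34 b35 b36 a7
  row 4: a1 b42 a3 b44 a5 a6 a7
Rows 1 and 2 agree on E; apply E→B and equate their B entries.
Rows 1 and 4 agree on E; apply E→B and equate their B entries.
Rows 1 and 2 agree on B; apply B→A and equate their A entries.
Rows 1 and 3 agree on B; apply B→A and equate their A entries.
Rows 1 and 4 agree on B; apply B→A and equate their A entries.
No row becomes fully distinguished — the join is lossy.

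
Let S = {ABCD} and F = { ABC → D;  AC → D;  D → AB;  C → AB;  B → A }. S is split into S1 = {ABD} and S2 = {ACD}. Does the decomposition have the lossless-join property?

Common attributes: S1 ∩ S2 = {AD}.
Closure of {AD}: D → AB applies, adding B. So (AD)⁺ = {ABD}.
This closure contains every attribute of S1, so S1 ∩ S2 → S1. The join is lossless.

Yes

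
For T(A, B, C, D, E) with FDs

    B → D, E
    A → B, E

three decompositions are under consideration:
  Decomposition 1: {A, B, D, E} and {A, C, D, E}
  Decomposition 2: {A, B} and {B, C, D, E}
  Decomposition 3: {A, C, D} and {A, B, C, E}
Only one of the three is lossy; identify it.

Decomposition 1: common = {A, D, E}, closure = {A, B, D, E} → lossless.
Decomposition 2: common = {B}, closure = {B, D, E} → lossy.
Decomposition 3: common = {A, C}, closure = {A, B, C, D, E} → lossless.

Decomposition 2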